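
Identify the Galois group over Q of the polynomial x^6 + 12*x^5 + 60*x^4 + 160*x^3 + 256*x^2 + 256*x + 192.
The polynomial f is an irreducible sextic over Q, so G = Gal(f/Q) is one of the 16 transitive subgroups 6T1, ..., 6T16 of S_6. The discriminant of f is -66039417143296, which is not a perfect square, so G is not contained in A_6. The transitive groups of degree 6 not contained in A_6 are: C_6 (6T1, order 6), S_3 (6T2, order 6), D_6 (6T3, order 12), C_3 x S_3 (6T5, order 18), A_4 x C_2 (6T6, order 24), S_4 (6T8, order 24), S_3 x S_3 (6T9, order 36), S_4 x C_2 (6T11, order 48), (S_3 x S_3) : C_2 (6T13, order 72), PGL(2,5) (6T14, order 120), S_6 (6T16, order 720). By Dedekind's theorem, for a prime p not dividing disc(f) the degrees of the irreducible factors of f mod p form the cycle type of an element of G. Factoring f modulo the 17 such primes p <= 67 (skipping 2, 31, which divide the discriminant), each new pattern first appears at: mod 3: f = (x)(x + 1)(x^4 + 2x^3 + x^2 + 1), pattern 4+1+1; mod 5: f = (x^3 + x + 1)(x^3 + 2x^2 + 4x + 2), pattern 3+3; mod 7: f = (x^6 + 5x^5 + 4x^4 + 6x^3 + 4x^2 + 4x + 3), pattern 6; mod 11: f = (x^2 + 2x + 6)(x^2 + 4x + 7)(x^2 + 6x + 3), pattern 2+2+2; mod 13: f = (x^2 + 4x + 2)(x^4 + 8x^3 + x + 5), pattern 4+2; mod 37: f = (x + 12)(x + 29)(x^2 + 22x + 30)(x^2 + 23x + 32), pattern 2+2+1+1; mod 47: f = (x + 12)(x + 20)(x + 31)(x + 39)(x^2 + 4x + 5), pattern 2+1+1+1+1. No other pattern occurs in this range, so the set of observed cycle types is {4+1+1, 3+3, 6, 2+2+2, 4+2, 2+2+1+1, 2+1+1+1+1}. The candidates containing elements of all these cycle types are S_4 x C_2 (6T11) of order 48, S_6 (6T16) of order 720; the others are excluded. The observed types are precisely the cycle types that occur in S_4 x C_2 (6T11) (apart from the identity). Each of the other remaining candidates has further cycle types, and by the Chebotarev density theorem the matching factorization patterns would occur for a proportion of primes equal to their share of the group: S_6 (6T16) additionally contains elements of type 5+1, 3+2+1, 3+1+1+1 (304 of its 720 elements, about 42% of primes). None of the 17 primes tested shows any such pattern (for each of these groups the chance of that is below 10^-4), which rules them out. Hence G = S_4 x C_2 (6T11), of order 48.

S_4 x C_2 (also written S4xC2)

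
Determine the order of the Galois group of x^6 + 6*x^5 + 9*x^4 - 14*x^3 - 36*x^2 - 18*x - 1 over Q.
The degree of the splitting field over Q equals the order of the Galois group, so first determine the group. The polynomial f is an irreducible sextic over Q, so G = Gal(f/Q) is one of the 16 transitive subgroups 6T1, ..., 6T16 of S_6. The discriminant of f is -11156429376, which is not a perfect square, so G is not contained in A_6. The transitive groups of degree 6 not contained in A_6 are: C_6 (6T1, order 6), S_3 (6T2, order 6), D_6 (6T3, order 12), C_3 x S_3 (6T5, order 18), A_4 x C_2 (6T6, order 24), S_4 (6T8, order 24), S_3 x S_3 (6T9, order 36), S_4 x C_2 (6T11, order 48), (S_3 x S_3) : C_2 (6T13, order 72), PGL(2,5) (6T14, order 120), S_6 (6T16, order 720). By Dedekind's theorem, for a prime p not dividing disc(f) the degrees of the irreducible factors of f mod p form the cycle type of an element of G. Factoring f modulo the 33 such primes p <= 149 (skipping 2, 3, which divide the discriminant), each new pattern first appears at: mod 5: f = (x^3 + x + 1)(x^3 + x^2 + 3x + 4), pattern 3+3; mod 7: f = (x^6 + 6x^5 + 2x^4 + 6x^2 + 3x + 6), pattern 6; mod 17: f = (x + 13)(x + 14)(x^2 + 5x + 12)(x^2 + 8x + 2), pattern 2+2+1+1; mod 19: f = (x + 2)(x + 5)(x + 8)(x + 14)(x^2 + 15x + 1), pattern 2+1+1+1+1; mod 71: f = (x^2 + 34x + 21)(x^2 + 52x + 62)(x^2 + 62x + 68), pattern 2+2+2. No other pattern occurs in this range, so the set of observed cycle types is {3+3, 6, 2+2+1+1, 2+1+1+1+1, 2+2+2}. The candidates containing elements of all these cycle types are A_4 x C_2 (6T6) of order 24, S_4 x C_2 (6T11) of order 48, (S_3 x S_3) : C_2 (6T13) of order 72, S_6 (6T16) of order 720; the others are excluded. The observed types are precisely the cycle types that occur in A_4 x C_2 (6T6) (apart from the identity). Each of the other remaining candidates has further cycle types, and by the Chebotarev density theorem the matching factorization patterns would occur for a proportion of primes equal to their share of the group: S_4 x C_2 (6T11) additionally contains elements of type 4+2, 4+1+1 (12 of its 48 elements, about 25% of primes); (S_3 x S_3) : C_2 (6T13) additionally contains elements of type 4+2, 3+2+1, 3+1+1+1 (34 of its 72 elements, about 47% of primes); S_6 (6T16) additionally contains elements of type 5+1, 4+2, 4+1+1, 3+2+1, 3+1+1+1 (484 of its 720 elements, about 67% of primes). None of the 33 primes tested shows any such pattern (for each of these groups the chance of that is below 10^-4), which rules them out. Hence G = A_4 x C_2 (6T6), of order 24. The Galois group A_4 x C_2 (6T6) has order 24, so the splitting field has degree 24 over Q.

24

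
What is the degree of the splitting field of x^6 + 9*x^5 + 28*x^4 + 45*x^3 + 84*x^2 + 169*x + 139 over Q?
The degree of the splitting field over Q equals the order of the Galois group, so first determine the group. The polynomial f is an irreducible sextic over Q, so G = Gal(f/Q) is one of the 16 transitive subgroups 6T1, ..., 6T16 of S_6. The discriminant of f is 54786284800, which is not a perfect square, so G is not contained in A_6. The transitive groups of degree 6 not contained in A_6 are: C_6 (6T1, order 6), S_3 (6T2, order 6), D_6 (6T3, order 12), C_3 x S_3 (6T5, order 18), A_4 x C_2 (6T6, order 24), S_4 (6T8, order 24), S_3 x S_3 (6T9, order 36), S_4 x C_2 (6T11, order 48), (S_3 x S_3) : C_2 (6T13, order 72), PGL(2,5) (6T14, order 120), S_6 (6T16, order 720). By Dedekind's theorem, for a prime p not dividing disc(f) the degrees of the irreducible factors of f mod p form the cycle type of an element of G. Factoring f modulo the 22 such primes p <= 101 (skipping 2, 5, 13, 37, which divide the discriminant), each new pattern first appears at: mod 3: f = (x^3 + x^2 + 2)(x^3 + 2x^2 + 2x + 2), pattern 3+3; mod 17: f = (x + 3)(x + 6)(x^4 + 10x^2 + 6x + 3), pattern 4+1+1; mod 31: f = (x^2 + 2x + 10)(x^2 + 11x + 25)(x^2 + 27x + 23), pattern 2+2+2; mod 67: f = (x + 18)(x + 27)(x^2 + 39x + 28)(x^2 + 59x + 39), pattern 2+2+1+1. No other pattern occurs in this range, so the set of observed cycle types is {3+3, 4+1+1, 2+2+2, 2+2+1+1}. The candidates containing elements of all these cycle types are S_4 (6T8) of order 24, S_4 x C_2 (6T11) of order 48, PGL(2,5) (6T14) of order 120, S_6 (6T16) of order 720; the others are excluded. The observed types are precisely the cycle types that occur in S_4 (6T8) (apart from the identity). Each of the other remaining candidates has further cycle types, and by the Chebotarev density theorem the matching factorization patterns would occur for a proportion of primes equal to their share of the group: S_4 x C_2 (6T11) additionally contains elements of type 6, 4+2, 2+1+1+1+1 (17 of its 48 elements, about 35% of primes); PGL(2,5) (6T14) additionally contains elements of type 6, 5+1 (44 of its 120 elements, about 37% of primes); S_6 (6T16) additionally contains elements of type 6, 5+1, 4+2, 3+2+1, 3+1+1+1, 2+1+1+1+1 (529 of its 720 elements, about 73% of primes). None of the 22 primes tested shows any such pattern (for each of these groups the chance of that is below 10^-4), which rules them out. Hence G = S_4 (6T8), of order 24. The Galois group S_4 (6T8) has order 24, so the splitting field has degree 24 over Q.

24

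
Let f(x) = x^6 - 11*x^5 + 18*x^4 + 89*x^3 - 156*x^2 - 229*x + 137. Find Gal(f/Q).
The polynomial f is an irreducible sextic over Q, so G = Gal(f/Q) is one of the 16 transitive subgroups 6T1, ..., 6T16 of S_6. The discriminant of f is 2185134456370000, which is not a perfect square, so G is not contained in A_6. The transitive groups of degree 6 not contained in A_6 are: C_6 (6T1, order 6), S_3 (6T2, order 6), D_6 (6T3, order 12), C_3 x S_3 (6T5, order 18), A_4 x C_2 (6T6, order 24), S_4 (6T8, order 24), S_3 x S_3 (6T9, order 36), S_4 x C_2 (6T11, order 48), (S_3 x S_3) : C_2 (6T13, order 72), PGL(2,5) (6T14, order 120), S_6 (6T16, order 720). By Dedekind's theorem, for a prime p not dividing disc(f) the degrees of the irreducible factors of f mod p form the cycle type of an element of G. Factoring f modulo the 23 such primes p <= 107 (skipping 2, 5, 31, 37, 67, which divide the discriminant), each new pattern first appears at: mod 3: f = (x^3 + 2x + 1)(x^3 + x^2 + x + 2), pattern 3+3; mod 13: f = (x^2 + 7)(x^2 + 6x + 7)(x^2 + 9x + 2), pattern 2+2+2; mod 107: f = (x + 9)(x + 19)(x + 47)(x + 70)(x + 82)(x + 83), pattern 1+1+1+1+1+1. No other pattern occurs in this range, so the set of observed cycle types is {3+3, 2+2+2, 1+1+1+1+1+1}. The candidates containing elements of all these cycle types are C_6 (6T1) of order 6, S_3 (6T2) of order 6, D_6 (6T3) of order 12, C_3 x S_3 (6T5) of order 18, A_4 x C_2 (6T6) of order 24, S_4 (6T8) of order 24, S_3 x S_3 (6T9) of order 36, S_4 x C_2 (6T11) of order 48, (S_3 x S_3) : C_2 (6T13) of order 72, PGL(2,5) (6T14) of order 120, S_6 (6T16) of order 720; the others are excluded. The observed types are precisely the cycle types that occur in S_3 (6T2). Each of the other remaining candidates has further cycle types, and by the Chebotarev density theorem the matching factorization patterns would occur for a proportion of primes equal to their share of the group: C_6 (6T1) additionally contains elements of type 6 (2 of its 6 elements, about 33% of primes); D_6 (6T3) additionally contains elements of type 6, 2+2+1+1 (5 of its 12 elements, about 42% of primes); C_3 x S_3 (6T5) additionally contains elements of type 6, 3+1+1+1 (10 of its 18 elements, about 56% of primes); A_4 x C_2 (6T6) additionally contains elements of type 6, 2+2+1+1, 2+1+1+1+1 (14 of its 24 elements, about 58% of primes); S_4 (6T8) additionally contains elements of type 4+1+1, 2+2+1+1 (9 of its 24 elements, about 38% of primes); S_3 x S_3 (6T9) additionally contains elements of type 6, 3+1+1+1, 2+2+1+1 (25 of its 36 elements, about 69% of primes); S_4 x C_2 (6T11) additionally contains elements of type 6, 4+2, 4+1+1, 2+2+1+1, 2+1+1+1+1 (32 of its 48 elements, about 67% of primes); (S_3 x S_3) : C_2 (6T13) additionally contains elements of type 6, 4+2, 3+2+1, 3+1+1+1, 2+2+1+1, 2+1+1+1+1 (61 of its 72 elements, about 85% of primes); PGL(2,5) (6T14) additionally contains elements of type 6, 5+1, 4+1+1, 2+2+1+1 (89 of its 120 elements, about 74% of primes); S_6 (6T16) additionally contains elements of type 6, 5+1, 4+2, 4+1+1, 3+2+1, 3+1+1+1, 2+2+1+1, 2+1+1+1+1 (664 of its 720 elements, about 92% of primes). None of the 23 primes tested shows any such pattern (for each of these groups the chance of that is below 10^-4), which rules them out. Hence G = S_3 (6T2), of order 6.

6T2: S_3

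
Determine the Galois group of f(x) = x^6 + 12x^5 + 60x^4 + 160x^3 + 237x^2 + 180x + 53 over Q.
The polynomial f is an irreducible sextic over Q, so G = Gal(f/Q) is one of the 16 transitive subgroups 6T1, ..., 6T16 of S_6. The discriminant of f is -419904, which is not a perfect square, so G is not contained in A_6. The transitive groups of degree 6 not contained in A_6 are: C_6 (6T1, order 6), S_3 (6T2, order 6), D_6 (6T3, order 12), C_3 x S_3 (6T5, order 18), A_4 x C_2 (6T6, order 24), S_4 (6T8, order 24), S_3 x S_3 (6T9, order 36), S_4 x C_2 (6T11, order 48), (S_3 x S_3) : C_2 (6T13, order 72), PGL(2,5) (6T14, order 120), S_6 (6T16, order 720). By Dedekind's theorem, for a prime p not dividing disc(f) the degrees of the irreducible factors of f mod p form the cycle type of an element of G. Factoring f modulo the 33 such primes p <= 149 (skipping 2, 3, which divide the discriminant), each new pattern first appears at: mod 5: f = (x^3 + 3x^2 + 2x + 3)(x^3 + 4x^2 + x + 1), pattern 3+3; mod 7: f = (x^6 + 5x^5 + 4x^4 + 6x^3 + 6x^2 + 5x + 4), pattern 6; mod 17: f = (x + 10)(x + 11)(x^2 + 4x + 7)(x^2 + 4x + 14), pattern 2+2+1+1; mod 19: f = (x + 5)(x + 10)(x + 13)(x + 18)(x^2 + 4x + 1), pattern 2+1+1+1+1; mod 71: f = (x^2 + 4x + 20)(x^2 + 4x + 29)(x^2 + 4x + 34), pattern 2+2+2. No other pattern occurs in this range, so the set of observed cycle types is {3+3, 6, 2+2+1+1, 2+1+1+1+1, 2+2+2}. The candidates containing elements of all these cycle types are A_4 x C_2 (6T6) of order 24, S_4 x C_2 (6T11) of order 48, (S_3 x S_3) : C_2 (6T13) of order 72, S_6 (6T16) of order 720; the others are excluded. The observed types are precisely the cycle types that occur in A_4 x C_2 (6T6) (apart from the identity). Each of the other remaining candidates has further cycle types, and by the Chebotarev density theorem the matching factorization patterns would occur for a proportion of primes equal to their share of the group: S_4 x C_2 (6T11) additionally contains elements of type 4+2, 4+1+1 (12 of its 48 elements, about 25% of primes); (S_3 x S_3) : C_2 (6T13) additionally contains elements of type 4+2, 3+2+1, 3+1+1+1 (34 of its 72 elements, about 47% of primes); S_6 (6T16) additionally contains elements of type 5+1, 4+2, 4+1+1, 3+2+1, 3+1+1+1 (484 of its 720 elements, about 67% of primes). None of the 33 primes tested shows any such pattern (for each of these groups the chance of that is below 10^-4), which rules them out. Hence G = A_4 x C_2 (6T6), of order 24.

A_4 x C_2 (also written A4xC2)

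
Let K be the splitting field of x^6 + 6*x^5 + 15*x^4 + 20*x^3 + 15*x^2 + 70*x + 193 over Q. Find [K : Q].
720

The degree of the splitting field over Q equals the order of the Galois group, so first determine the group. The polynomial f is an irreducible sextic over Q, so G = Gal(f/Q) is one of the 16 transitive subgroups 6T1, ..., 6T16 of S_6. The discriminant of f is -1388339588497408, which is not a perfect square, so G is not contained in A_6. The transitive groups of degree 6 not contained in A_6 are: C_6 (6T1, order 6), S_3 (6T2, order 6), D_6 (6T3, order 12), C_3 x S_3 (6T5, order 18), A_4 x C_2 (6T6, order 24), S_4 (6T8, order 24), S_3 x S_3 (6T9, order 36), S_4 x C_2 (6T11, order 48), (S_3 x S_3) : C_2 (6T13, order 72), PGL(2,5) (6T14, order 120), S_6 (6T16, order 720). By Dedekind's theorem, for a prime p not dividing disc(f) the degrees of the irreducible factors of f mod p form the cycle type of an element of G. Factoring f modulo the 3 such primes p <= 7 (skipping 2, which divides the discriminant), each new pattern first appears at: mod 3: f = (x^6 + 2x^3 + x + 1), pattern 6; mod 5: f = (x + 2)(x + 4)(x^4 + 2x^2 + 3x + 1), pattern 4+1+1; mod 7: f = (x + 4)(x^2 + 3x + 1)(x^3 + 6x^2 + 2x + 1), pattern 3+2+1. No other pattern occurs in this range, so the set of observed cycle types is {6, 4+1+1, 3+2+1}. Among the candidates above, the only group containing elements of all these cycle types is S_6 (6T16); every other candidate lacks at least one of them. Hence G = S_6 (6T16), of order 720. The Galois group S_6 (6T16) has order 720, so the splitting field has degree 720 over Q.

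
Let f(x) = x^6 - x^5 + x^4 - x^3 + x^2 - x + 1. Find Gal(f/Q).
C_6, the cyclic group of order 6

The polynomial f is an irreducible sextic over Q, so G = Gal(f/Q) is one of the 16 transitive subgroups 6T1, ..., 6T16 of S_6. The discriminant of f is -16807, which is not a perfect square, so G is not contained in A_6. The transitive groups of degree 6 not contained in A_6 are: C_6 (6T1, order 6), S_3 (6T2, order 6), D_6 (6T3, order 12), C_3 x S_3 (6T5, order 18), A_4 x C_2 (6T6, order 24), S_4 (6T8, order 24), S_3 x S_3 (6T9, order 36), S_4 x C_2 (6T11, order 48), (S_3 x S_3) : C_2 (6T13, order 72), PGL(2,5) (6T14, order 120), S_6 (6T16, order 720). By Dedekind's theorem, for a prime p not dividing disc(f) the degrees of the irreducible factors of f mod p form the cycle type of an element of G. Factoring f modulo the 37 such primes p <= 163 (skipping 7, which divides the discriminant), each new pattern first appears at: mod 2: f = (x^3 + x + 1)(x^3 + x^2 + 1), pattern 3+3; mod 3: f = (x^6 + 2x^5 + x^4 + 2x^3 + x^2 + 2x + 1), pattern 6; mod 13: f = (x^2 + 7x + 1)(x^2 + 8x + 1)(x^2 + 10x + 1), pattern 2+2+2; mod 29: f = (x + 7)(x + 16)(x + 20)(x + 23)(x + 24)(x + 25), pattern 1+1+1+1+1+1. No other pattern occurs in this range, so the set of observed cycle types is {3+3, 6, 2+2+2, 1+1+1+1+1+1}. The candidates containing elements of all these cycle types are C_6 (6T1) of order 6, D_6 (6T3) of order 12, C_3 x S_3 (6T5) of order 18, A_4 x C_2 (6T6) of order 24, S_3 x S_3 (6T9) of order 36, S_4 x C_2 (6T11) of order 48, (S_3 x S_3) : C_2 (6T13) of order 72, PGL(2,5) (6T14) of order 120, S_6 (6T16) of order 720; the others are excluded. The observed types are precisely the cycle types that occur in C_6 (6T1). Each of the other remaining candidates has further cycle types, and by the Chebotarev density theorem the matching factorization patterns would occur for a proportion of primes equal to their share of the group: D_6 (6T3) additionally contains elements of type 2+2+1+1 (3 of its 12 elements, about 25% of primes); C_3 x S_3 (6T5) additionally contains elements of type 3+1+1+1 (4 of its 18 elements, about 22% of primes); A_4 x C_2 (6T6) additionally contains elements of type 2+2+1+1, 2+1+1+1+1 (6 of its 24 elements, about 25% of primes); S_3 x S_3 (6T9) additionally contains elements of type 3+1+1+1, 2+2+1+1 (13 of its 36 elements, about 36% of primes); S_4 x C_2 (6T11) additionally contains elements of type 4+2, 4+1+1, 2+2+1+1, 2+1+1+1+1 (24 of its 48 elements, about 50% of primes); (S_3 x S_3) : C_2 (6T13) additionally contains elements of type 4+2, 3+2+1, 3+1+1+1, 2+2+1+1, 2+1+1+1+1 (49 of its 72 elements, about 68% of primes); PGL(2,5) (6T14) additionally contains elements of type 5+1, 4+1+1, 2+2+1+1 (69 of its 120 elements, about 58% of primes); S_6 (6T16) additionally contains elements of type 5+1, 4+2, 4+1+1, 3+2+1, 3+1+1+1, 2+2+1+1, 2+1+1+1+1 (544 of its 720 elements, about 76% of primes). None of the 37 primes tested shows any such pattern (for each of these groups the chance of that is below 10^-4), which rules them out. Hence G = C_6 (6T1), of order 6.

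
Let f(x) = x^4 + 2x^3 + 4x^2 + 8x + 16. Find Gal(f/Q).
4T1: C_4

The polynomial is an irreducible quartic over Q and its discriminant is 512000, which is not a perfect square, so the Galois group is not contained in A_4. The resolvent cubic y^3 - 4*y^2 - 48*y + 128 has exactly one rational root, so the Galois group is C_4 or D_4. The quartic becomes reducible over Q(sqrt(disc)), so the group is C_4.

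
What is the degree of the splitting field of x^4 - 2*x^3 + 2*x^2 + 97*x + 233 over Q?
The degree of the splitting field over Q equals the order of the Galois group, so first determine the group. The polynomial is an irreducible quartic over Q and its discriminant is 3431482789, which is not a perfect square, so the Galois group is not contained in A_4. The resolvent cubic y^3 - 2*y^2 - 1126*y - 8477 is irreducible over Q. An irreducible resolvent with non-square discriminant gives S_4. The Galois group S_4 (4T5) has order 24, so the splitting field has degree 24 over Q.

24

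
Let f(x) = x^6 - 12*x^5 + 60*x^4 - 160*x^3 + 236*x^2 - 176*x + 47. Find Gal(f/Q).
6T7: S_4

The polynomial f is an irreducible sextic over Q, so G = Gal(f/Q) is one of the 16 transitive subgroups 6T1, ..., 6T16 of S_6. The discriminant of f is 3356224 = 1832^2, a perfect square, so G is contained in A_6. The transitive groups of degree 6 contained in A_6 are: A_4 (6T4, order 12), S_4 (6T7, order 24), (C_3 x C_3) : C_4 (6T10, order 36), PSL(2,5) (6T12, order 60), A_6 (6T15, order 360). By Dedekind's theorem, for a prime p not dividing disc(f) the degrees of the irreducible factors of f mod p form the cycle type of an element of G. Factoring f modulo the 79 such primes p <= 419 (skipping 2, 229, which divide the discriminant), each new pattern first appears at: mod 3: f = (x^3 + x^2 + x + 2)(x^3 + 2x^2 + 1), pattern 3+3; mod 7: f = (x^2 + 3x + 1)(x^4 + 6x^3 + 6x^2 + 5x + 5), pattern 4+2; mod 23: f = (x + 7)(x + 12)(x^2 + 18x + 1)(x^2 + 20x + 20), pattern 2+2+1+1; mod 193: f = (x + 85)(x + 88)(x + 91)(x + 98)(x + 101)(x + 104), pattern 1+1+1+1+1+1. No other pattern occurs in this range, so the set of observed cycle types is {3+3, 4+2, 2+2+1+1, 1+1+1+1+1+1}. The candidates containing elements of all these cycle types are S_4 (6T7) of order 24, (C_3 x C_3) : C_4 (6T10) of order 36, A_6 (6T15) of order 360; the others are excluded. The observed types are precisely the cycle types that occur in S_4 (6T7). Each of the other remaining candidates has further cycle types, and by the Chebotarev density theorem the matching factorization patterns would occur for a proportion of primes equal to their share of the group: (C_3 x C_3) : C_4 (6T10) additionally contains elements of type 3+1+1+1 (4 of its 36 elements, about 11% of primes); A_6 (6T15) additionally contains elements of type 5+1, 3+1+1+1 (184 of its 360 elements, about 51% of primes). None of the 79 primes tested shows any such pattern (for each of these groups the chance of that is below 10^-4), which rules them out. Hence G = S_4 (6T7), of order 24.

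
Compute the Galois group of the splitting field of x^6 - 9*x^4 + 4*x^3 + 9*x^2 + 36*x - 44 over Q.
The polynomial f is an irreducible sextic over Q, so G = Gal(f/Q) is one of the 16 transitive subgroups 6T1, ..., 6T16 of S_6. The discriminant of f is 6230757261312, which is not a perfect square, so G is not contained in A_6. The transitive groups of degree 6 not contained in A_6 are: C_6 (6T1, order 6), S_3 (6T2, order 6), D_6 (6T3, order 12), C_3 x S_3 (6T5, order 18), A_4 x C_2 (6T6, order 24), S_4 (6T8, order 24), S_3 x S_3 (6T9, order 36), S_4 x C_2 (6T11, order 48), (S_3 x S_3) : C_2 (6T13, order 72), PGL(2,5) (6T14, order 120), S_6 (6T16, order 720). By Dedekind's theorem, for a prime p not dividing disc(f) the degrees of the irreducible factors of f mod p form the cycle type of an element of G. Factoring f modulo the 79 such primes p <= 421 (skipping 2, 3, 139, which divide the discriminant), each new pattern first appears at: mod 5: f = (x^6 + x^4 + 4x^3 + 4x^2 + x + 1), pattern 6; mod 7: f = (x^2 + 3x + 6)(x^2 + 5x + 3)(x^2 + 6x + 3), pattern 2+2+2; mod 11: f = (x)(x + 8)(x^2 + 4x + 9)(x^2 + 10x + 6), pattern 2+2+1+1; mod 13: f = (x^3 + x^2 + 9x + 12)(x^3 + 12x^2 + 9x + 5), pattern 3+3; mod 97: f = (x + 17)(x + 28)(x + 41)(x + 58)(x + 62)(x + 85), pattern 1+1+1+1+1+1. No other pattern occurs in this range, so the set of observed cycle types is {6, 2+2+2, 2+2+1+1, 3+3, 1+1+1+1+1+1}. The candidates containing elements of all these cycle types are D_6 (6T3) of order 12, A_4 x C_2 (6T6) of order 24, S_3 x S_3 (6T9) of order 36, S_4 x C_2 (6T11) of order 48, (S_3 x S_3) : C_2 (6T13) of order 72, PGL(2,5) (6T14) of order 120, S_6 (6T16) of order 720; the others are excluded. The observed types are precisely the cycle types that occur in D_6 (6T3). Each of the other remaining candidates has further cycle types, and by the Chebotarev density theorem the matching factorization patterns would occur for a proportion of primes equal to their share of the group: A_4 x C_2 (6T6) additionally contains elements of type 2+1+1+1+1 (3 of its 24 elements, about 12% of primes); S_3 x S_3 (6T9) additionally contains elements of type 3+1+1+1 (4 of its 36 elements, about 11% of primes); S_4 x C_2 (6T11) additionally contains elements of type 4+2, 4+1+1, 2+1+1+1+1 (15 of its 48 elements, about 31% of primes); (S_3 x S_3) : C_2 (6T13) additionally contains elements of type 4+2, 3+2+1, 3+1+1+1, 2+1+1+1+1 (40 of its 72 elements, about 56% of primes); PGL(2,5) (6T14) additionally contains elements of type 5+1, 4+1+1 (54 of its 120 elements, about 45% of primes); S_6 (6T16) additionally contains elements of type 5+1, 4+2, 4+1+1, 3+2+1, 3+1+1+1, 2+1+1+1+1 (499 of its 720 elements, about 69% of primes). None of the 79 primes tested shows any such pattern (for each of these groups the chance of that is below 10^-4), which rules them out. Hence G = D_6 (6T3), of order 12.

D_6, the dihedral group of order 12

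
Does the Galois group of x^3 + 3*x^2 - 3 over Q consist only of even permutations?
Yes

The polynomial is irreducible of degree 3 over Q. Its discriminant is 81 = 9^2, a perfect square. A Galois group lies in the alternating group exactly when the discriminant is a square in Q, so the Galois group (C_3) is contained in A_3.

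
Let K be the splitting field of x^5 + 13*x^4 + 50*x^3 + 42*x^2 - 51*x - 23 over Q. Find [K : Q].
The degree of the splitting field over Q equals the order of the Galois group, so first determine the group. The polynomial f is an irreducible quintic over Q, so G = Gal(f/Q) is a transitive subgroup of S_5: one of C_5 (5T1, order 5), D_5 (5T2, order 10), F_20 (5T3, order 20), A_5 (5T4, order 60) or S_5 (5T5, order 120). The discriminant of f is 15352201216 = 123904^2, a perfect square, so G is contained in A_5. The transitive groups of degree 5 contained in A_5 are: C_5 (5T1, order 5), D_5 (5T2, order 10), A_5 (5T4, order 60). By Dedekind's theorem, for a prime p not dividing disc(f) the degrees of the irreducible factors of f mod p form the cycle type of an element of G. Factoring f modulo the 14 such primes p <= 53 (skipping 2, 11, which divide the discriminant), each new pattern first appears at: mod 3: f = (x^5 + x^4 + 2x^3 + 1), pattern 5; mod 23: f = (x)(x + 2)(x + 8)(x + 11)(x + 15), pattern 1+1+1+1+1. No other pattern occurs in this range, so the set of observed cycle types is {5, 1+1+1+1+1}. The candidates containing elements of all these cycle types are C_5 (5T1) of order 5, D_5 (5T2) of order 10, A_5 (5T4) of order 60; the others are excluded. The observed types are precisely the cycle types that occur in C_5 (5T1). Each of the other remaining candidates has further cycle types, and by the Chebotarev density theorem the matching factorization patterns would occur for a proportion of primes equal to their share of the group: D_5 (5T2) additionally contains elements of type 2+2+1 (5 of its 10 elements, about 50% of primes); A_5 (5T4) additionally contains elements of type 3+1+1, 2+2+1 (35 of its 60 elements, about 58% of primes). None of the 14 primes tested shows any such pattern (for each of these groups the chance of that is below 10^-4), which rules them out. Hence G = C_5 (5T1), of order 5. The Galois group C_5 (5T1) has order 5, so the splitting field has degree 5 over Q.

5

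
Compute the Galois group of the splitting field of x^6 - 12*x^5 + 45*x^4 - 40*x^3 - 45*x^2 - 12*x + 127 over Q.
S_3, S_3 acting on 6 points

The polynomial f is an irreducible sextic over Q, so G = Gal(f/Q) is one of the 16 transitive subgroups 6T1, ..., 6T16 of S_6. The discriminant of f is -37572373905408, which is not a perfect square, so G is not contained in A_6. The transitive groups of degree 6 not contained in A_6 are: C_6 (6T1, order 6), S_3 (6T2, order 6), D_6 (6T3, order 12), C_3 x S_3 (6T5, order 18), A_4 x C_2 (6T6, order 24), S_4 (6T8, order 24), S_3 x S_3 (6T9, order 36), S_4 x C_2 (6T11, order 48), (S_3 x S_3) : C_2 (6T13, order 72), PGL(2,5) (6T14, order 120), S_6 (6T16, order 720). By Dedekind's theorem, for a prime p not dividing disc(f) the degrees of the irreducible factors of f mod p form the cycle type of an element of G. Factoring f modulo the 23 such primes p <= 97 (skipping 2, 3, which divide the discriminant), each new pattern first appears at: mod 5: f = (x^2 + 3)(x^2 + x + 1)(x^2 + 2x + 4), pattern 2+2+2; mod 7: f = (x^3 + 3x^2 + 2x + 2)(x^3 + 6x^2 + 4x + 4), pattern 3+3; mod 31: f = (x + 5)(x + 10)(x + 13)(x + 14)(x + 17)(x + 22), pattern 1+1+1+1+1+1. No other pattern occurs in this range, so the set of observed cycle types is {2+2+2, 3+3, 1+1+1+1+1+1}. The candidates containing elements of all these cycle types are C_6 (6T1) of order 6, S_3 (6T2) of order 6, D_6 (6T3) of order 12, C_3 x S_3 (6T5) of order 18, A_4 x C_2 (6T6) of order 24, S_4 (6T8) of order 24, S_3 x S_3 (6T9) of order 36, S_4 x C_2 (6T11) of order 48, (S_3 x S_3) : C_2 (6T13) of order 72, PGL(2,5) (6T14) of order 120, S_6 (6T16) of order 720; the others are excluded. The observed types are precisely the cycle types that occur in S_3 (6T2). Each of the other remaining candidates has further cycle types, and by the Chebotarev density theorem the matching factorization patterns would occur for a proportion of primes equal to their share of the group: C_6 (6T1) additionally contains elements of type 6 (2 of its 6 elements, about 33% of primes); D_6 (6T3) additionally contains elements of type 6, 2+2+1+1 (5 of its 12 elements, about 42% of primes); C_3 x S_3 (6T5) additionally contains elements of type 6, 3+1+1+1 (10 of its 18 elements, about 56% of primes); A_4 x C_2 (6T6) additionally contains elements of type 6, 2+2+1+1, 2+1+1+1+1 (14 of its 24 elements, about 58% of primes); S_4 (6T8) additionally contains elements of type 4+1+1, 2+2+1+1 (9 of its 24 elements, about 38% of primes); S_3 x S_3 (6T9) additionally contains elements of type 6, 3+1+1+1, 2+2+1+1 (25 of its 36 elements, about 69% of primes); S_4 x C_2 (6T11) additionally contains elements of type 6, 4+2, 4+1+1, 2+2+1+1, 2+1+1+1+1 (32 of its 48 elements, about 67% of primes); (S_3 x S_3) : C_2 (6T13) additionally contains elements of type 6, 4+2, 3+2+1, 3+1+1+1, 2+2+1+1, 2+1+1+1+1 (61 of its 72 elements, about 85% of primes); PGL(2,5) (6T14) additionally contains elements of type 6, 5+1, 4+1+1, 2+2+1+1 (89 of its 120 elements, about 74% of primes); S_6 (6T16) additionally contains elements of type 6, 5+1, 4+2, 4+1+1, 3+2+1, 3+1+1+1, 2+2+1+1, 2+1+1+1+1 (664 of its 720 elements, about 92% of primes). None of the 23 primes tested shows any such pattern (for each of these groups the chance of that is below 10^-4), which rules them out. Hence G = S_3 (6T2), of order 6.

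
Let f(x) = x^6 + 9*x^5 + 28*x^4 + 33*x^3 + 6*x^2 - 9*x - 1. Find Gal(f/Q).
The polynomial f is an irreducible sextic over Q, so G = Gal(f/Q) is one of the 16 transitive subgroups 6T1, ..., 6T16 of S_6. The discriminant of f is 810448, which is not a perfect square, so G is not contained in A_6. The transitive groups of degree 6 not contained in A_6 are: C_6 (6T1, order 6), S_3 (6T2, order 6), D_6 (6T3, order 12), C_3 x S_3 (6T5, order 18), A_4 x C_2 (6T6, order 24), S_4 (6T8, order 24), S_3 x S_3 (6T9, order 36), S_4 x C_2 (6T11, order 48), (S_3 x S_3) : C_2 (6T13, order 72), PGL(2,5) (6T14, order 120), S_6 (6T16, order 720). By Dedekind's theorem, for a prime p not dividing disc(f) the degrees of the irreducible factors of f mod p form the cycle type of an element of G. Factoring f modulo the 23 such primes p <= 97 (skipping 2, 37, which divide the discriminant), each new pattern first appears at: mod 3: f = (x^3 + x^2 + x + 2)(x^3 + 2x^2 + x + 1), pattern 3+3; mod 5: f = (x^2 + 2x + 3)(x^2 + 3x + 3)(x^2 + 4x + 1), pattern 2+2+2; mod 67: f = (x + 4)(x + 20)(x + 32)(x + 38)(x + 50)(x + 66), pattern 1+1+1+1+1+1. No other pattern occurs in this range, so the set of observed cycle types is {3+3, 2+2+2, 1+1+1+1+1+1}. The candidates containing elements of all these cycle types are C_6 (6T1) of order 6, S_3 (6T2) of order 6, D_6 (6T3) of order 12, C_3 x S_3 (6T5) of order 18, A_4 x C_2 (6T6) of order 24, S_4 (6T8) of order 24, S_3 x S_3 (6T9) of order 36, S_4 x C_2 (6T11) of order 48, (S_3 x S_3) : C_2 (6T13) of order 72, PGL(2,5) (6T14) of order 120, S_6 (6T16) of order 720; the others are excluded. The observed types are precisely the cycle types that occur in S_3 (6T2). Each of the other remaining candidates has further cycle types, and by the Chebotarev density theorem the matching factorization patterns would occur for a proportion of primes equal to their share of the group: C_6 (6T1) additionally contains elements of type 6 (2 of its 6 elements, about 33% of primes); D_6 (6T3) additionally contains elements of type 6, 2+2+1+1 (5 of its 12 elements, about 42% of primes); C_3 x S_3 (6T5) additionally contains elements of type 6, 3+1+1+1 (10 of its 18 elements, about 56% of primes); A_4 x C_2 (6T6) additionally contains elements of type 6, 2+2+1+1, 2+1+1+1+1 (14 of its 24 elements, about 58% of primes); S_4 (6T8) additionally contains elements of type 4+1+1, 2+2+1+1 (9 of its 24 elements, about 38% of primes); S_3 x S_3 (6T9) additionally contains elements of type 6, 3+1+1+1, 2+2+1+1 (25 of its 36 elements, about 69% of primes); S_4 x C_2 (6T11) additionally contains elements of type 6, 4+2, 4+1+1, 2+2+1+1, 2+1+1+1+1 (32 of its 48 elements, about 67% of primes); (S_3 x S_3) : C_2 (6T13) additionally contains elements of type 6, 4+2, 3+2+1, 3+1+1+1, 2+2+1+1, 2+1+1+1+1 (61 of its 72 elements, about 85% of primes); PGL(2,5) (6T14) additionally contains elements of type 6, 5+1, 4+1+1, 2+2+1+1 (89 of its 120 elements, about 74% of primes); S_6 (6T16) additionally contains elements of type 6, 5+1, 4+2, 4+1+1, 3+2+1, 3+1+1+1, 2+2+1+1, 2+1+1+1+1 (664 of its 720 elements, about 92% of primes). None of the 23 primes tested shows any such pattern (for each of these groups the chance of that is below 10^-4), which rules them out. Hence G = S_3 (6T2), of order 6.

6T2: S_3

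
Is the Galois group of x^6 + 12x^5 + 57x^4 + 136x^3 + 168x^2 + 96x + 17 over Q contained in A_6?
No

The polynomial is irreducible of degree 6 over Q. Its discriminant is -419904, which is not a perfect square. A Galois group lies in the alternating group exactly when the discriminant is a square in Q, so the Galois group (A_4 x C_2) is not contained in A_6.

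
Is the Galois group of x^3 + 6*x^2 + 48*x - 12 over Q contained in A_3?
No

The polynomial is irreducible of degree 3 over Q. Its discriminant is -415152, which is not a perfect square. A Galois group lies in the alternating group exactly when the discriminant is a square in Q, so the Galois group (S_3) is not contained in A_3.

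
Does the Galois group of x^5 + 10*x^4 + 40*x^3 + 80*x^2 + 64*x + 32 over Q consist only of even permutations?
The polynomial is irreducible of degree 5 over Q. Its discriminant is 3008364544, which is not a perfect square. A Galois group lies in the alternating group exactly when the discriminant is a square in Q, so the Galois group (S_5) is not contained in A_5.

No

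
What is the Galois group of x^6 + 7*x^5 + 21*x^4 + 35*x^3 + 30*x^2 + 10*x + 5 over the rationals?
(C_3 x C_3) : C_4 (order 36)

The polynomial f is an irreducible sextic over Q, so G = Gal(f/Q) is one of the 16 transitive subgroups 6T1, ..., 6T16 of S_6. The discriminant of f is 525625 = 725^2, a perfect square, so G is contained in A_6. The transitive groups of degree 6 contained in A_6 are: A_4 (6T4, order 12), S_4 (6T7, order 24), (C_3 x C_3) : C_4 (6T10, order 36), PSL(2,5) (6T12, order 60), A_6 (6T15, order 360). By Dedekind's theorem, for a prime p not dividing disc(f) the degrees of the irreducible factors of f mod p form the cycle type of an element of G. Factoring f modulo the 19 such primes p <= 73 (skipping 5, 29, which divide the discriminant), each new pattern first appears at: mod 2: f = (x^2 + x + 1)(x^4 + x + 1), pattern 4+2; mod 11: f = (x^3 + 2x + 2)(x^3 + 7x^2 + 8x + 8), pattern 3+3; mod 19: f = (x + 12)(x + 13)(x^2 + 6x + 10)(x^2 + 14x + 12), pattern 2+2+1+1; mod 61: f = (x + 29)(x + 36)(x + 43)(x^3 + 21x^2 + 14x + 14), pattern 3+1+1+1. No other pattern occurs in this range, so the set of observed cycle types is {4+2, 3+3, 2+2+1+1, 3+1+1+1}. The candidates containing elements of all these cycle types are (C_3 x C_3) : C_4 (6T10) of order 36, A_6 (6T15) of order 360; the others are excluded. The observed types are precisely the cycle types that occur in (C_3 x C_3) : C_4 (6T10) (apart from the identity). Each of the other remaining candidates has further cycle types, and by the Chebotarev density theorem the matching factorization patterns would occur for a proportion of primes equal to their share of the group: A_6 (6T15) additionally contains elements of type 5+1 (144 of its 360 elements, about 40% of primes). None of the 19 primes tested shows any such pattern (for each of these groups the chance of that is below 10^-4), which rules them out. Hence G = (C_3 x C_3) : C_4 (6T10), of order 36.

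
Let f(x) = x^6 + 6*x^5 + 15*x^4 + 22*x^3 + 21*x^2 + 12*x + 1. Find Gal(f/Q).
S_3 x S_3

The polynomial f is an irreducible sextic over Q, so G = Gal(f/Q) is one of the 16 transitive subgroups 6T1, ..., 6T16 of S_6. The discriminant of f is 5038848, which is not a perfect square, so G is not contained in A_6. The transitive groups of degree 6 not contained in A_6 are: C_6 (6T1, order 6), S_3 (6T2, order 6), D_6 (6T3, order 12), C_3 x S_3 (6T5, order 18), A_4 x C_2 (6T6, order 24), S_4 (6T8, order 24), S_3 x S_3 (6T9, order 36), S_4 x C_2 (6T11, order 48), (S_3 x S_3) : C_2 (6T13, order 72), PGL(2,5) (6T14, order 120), S_6 (6T16, order 720). By Dedekind's theorem, for a prime p not dividing disc(f) the degrees of the irreducible factors of f mod p form the cycle type of an element of G. Factoring f modulo the 23 such primes p <= 97 (skipping 2, 3, which divide the discriminant), each new pattern first appears at: mod 5: f = (x^6 + x^5 + 2x^3 + x^2 + 2x + 1), pattern 6; mod 11: f = (x + 7)(x + 9)(x^2 + 5x + 2)(x^2 + 7x + 9), pattern 2+2+1+1; mod 13: f = (x + 8)(x + 9)(x + 12)(x^3 + 3x^2 + 3x + 11), pattern 3+1+1+1; mod 31: f = (x^2 + 19x + 14)(x^2 + 24x + 3)(x^2 + 25x + 17), pattern 2+2+2; mod 97: f = (x^3 + 3x^2 + 3x + 12)(x^3 + 3x^2 + 3x + 89), pattern 3+3. No other pattern occurs in this range, so the set of observed cycle types is {6, 2+2+1+1, 3+1+1+1, 2+2+2, 3+3}. The candidates containing elements of all these cycle types are S_3 x S_3 (6T9) of order 36, (S_3 x S_3) : C_2 (6T13) of order 72, S_6 (6T16) of order 720; the others are excluded. The observed types are precisely the cycle types that occur in S_3 x S_3 (6T9) (apart from the identity). Each of the other remaining candidates has further cycle types, and by the Chebotarev density theorem the matching factorization patterns would occur for a proportion of primes equal to their share of the group: (S_3 x S_3) : C_2 (6T13) additionally contains elements of type 4+2, 3+2+1, 2+1+1+1+1 (36 of its 72 elements, about 50% of primes); S_6 (6T16) additionally contains elements of type 5+1, 4+2, 4+1+1, 3+2+1, 2+1+1+1+1 (459 of its 720 elements, about 64% of primes). None of the 23 primes tested shows any such pattern (for each of these groups the chance of that is below 10^-4), which rules them out. Hence G = S_3 x S_3 (6T9), of order 36.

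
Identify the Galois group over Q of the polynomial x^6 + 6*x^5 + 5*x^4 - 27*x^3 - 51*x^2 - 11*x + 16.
The polynomial f is an irreducible sextic over Q, so G = Gal(f/Q) is one of the 16 transitive subgroups 6T1, ..., 6T16 of S_6. The discriminant of f is 30991489 = 5567^2, a perfect square, so G is contained in A_6. The transitive groups of degree 6 contained in A_6 are: A_4 (6T4, order 12), S_4 (6T7, order 24), (C_3 x C_3) : C_4 (6T10, order 36), PSL(2,5) (6T12, order 60), A_6 (6T15, order 360). By Dedekind's theorem, for a prime p not dividing disc(f) the degrees of the irreducible factors of f mod p form the cycle type of an element of G. Factoring f modulo the 21 such primes p <= 79 (skipping 19, which divides the discriminant), each new pattern first appears at: mod 2: f = (x)(x^5 + x^3 + x^2 + x + 1), pattern 5+1; mod 7: f = (x^3 + x^2 + 3x + 1)(x^3 + 5x^2 + 4x + 2), pattern 3+3; mod 61: f = (x + 38)(x + 60)(x^2 + 13x + 60)(x^2 + 17x + 55), pattern 2+2+1+1. No other pattern occurs in this range, so the set of observed cycle types is {5+1, 3+3, 2+2+1+1}. The candidates containing elements of all these cycle types are PSL(2,5) (6T12) of order 60, A_6 (6T15) of order 360; the others are excluded. The observed types are precisely the cycle types that occur in PSL(2,5) (6T12) (apart from the identity). Each of the other remaining candidates has further cycle types, and by the Chebotarev density theorem the matching factorization patterns would occur for a proportion of primes equal to their share of the group: A_6 (6T15) additionally contains elements of type 4+2, 3+1+1+1 (130 of its 360 elements, about 36% of primes). None of the 21 primes tested shows any such pattern (for each of these groups the chance of that is below 10^-4), which rules them out. Hence G = PSL(2,5) (6T12), of order 60.

PSL(2,5) (order 60)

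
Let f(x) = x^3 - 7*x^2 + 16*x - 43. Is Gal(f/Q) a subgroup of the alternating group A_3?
The polynomial is irreducible of degree 3 over Q. Its discriminant is -26071, which is not a perfect square. A Galois group lies in the alternating group exactly when the discriminant is a square in Q, so the Galois group (S_3) is not contained in A_3.

No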